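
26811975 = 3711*7225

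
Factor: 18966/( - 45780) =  - 29/70 = - 2^( - 1 )*5^( - 1)*7^( - 1 ) *29^1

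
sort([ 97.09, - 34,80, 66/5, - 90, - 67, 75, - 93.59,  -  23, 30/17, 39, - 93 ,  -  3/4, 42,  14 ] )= [  -  93.59, - 93, - 90,  -  67, - 34 , - 23, - 3/4 , 30/17,66/5, 14,39, 42, 75, 80 , 97.09] 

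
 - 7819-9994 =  - 17813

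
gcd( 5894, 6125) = 7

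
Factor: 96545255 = 5^1*229^1*84319^1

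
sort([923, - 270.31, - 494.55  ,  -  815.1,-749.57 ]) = [ - 815.1, - 749.57 , - 494.55, - 270.31, 923]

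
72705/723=100 + 135/241 = 100.56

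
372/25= 372/25 = 14.88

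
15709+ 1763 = 17472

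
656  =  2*328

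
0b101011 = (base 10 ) 43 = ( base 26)1h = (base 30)1D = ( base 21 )21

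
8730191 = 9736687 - 1006496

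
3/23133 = 1/7711 = 0.00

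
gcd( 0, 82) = 82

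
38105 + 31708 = 69813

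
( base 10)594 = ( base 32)II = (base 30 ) JO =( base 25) nj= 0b1001010010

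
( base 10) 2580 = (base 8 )5024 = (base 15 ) B70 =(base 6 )15540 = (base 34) 27u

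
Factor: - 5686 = - 2^1*2843^1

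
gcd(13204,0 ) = 13204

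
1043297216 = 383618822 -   -  659678394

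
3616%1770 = 76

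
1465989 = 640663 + 825326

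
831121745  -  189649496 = 641472249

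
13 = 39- 26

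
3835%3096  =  739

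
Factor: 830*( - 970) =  - 805100 = - 2^2*5^2 * 83^1*97^1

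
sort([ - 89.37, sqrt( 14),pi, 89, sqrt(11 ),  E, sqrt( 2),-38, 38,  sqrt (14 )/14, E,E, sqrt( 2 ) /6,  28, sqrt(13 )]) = [ - 89.37, - 38, sqrt(2)/6,  sqrt( 14 )/14,sqrt(2),  E,E, E, pi , sqrt( 11), sqrt(13), sqrt(14),28, 38,89 ] 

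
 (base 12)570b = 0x25bb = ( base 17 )1G73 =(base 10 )9659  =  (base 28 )C8R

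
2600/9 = 288 + 8/9 = 288.89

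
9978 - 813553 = -803575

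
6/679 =6/679 =0.01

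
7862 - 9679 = -1817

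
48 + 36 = 84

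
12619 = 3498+9121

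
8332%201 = 91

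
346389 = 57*6077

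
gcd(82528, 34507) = 1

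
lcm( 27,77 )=2079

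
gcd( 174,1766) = 2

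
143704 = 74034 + 69670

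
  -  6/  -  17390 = 3/8695 =0.00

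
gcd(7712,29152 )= 32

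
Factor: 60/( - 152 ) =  - 15/38 = - 2^ ( -1)*3^1*5^1*19^( - 1) 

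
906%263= 117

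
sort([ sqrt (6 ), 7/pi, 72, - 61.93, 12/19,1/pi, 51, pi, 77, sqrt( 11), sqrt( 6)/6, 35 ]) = [ - 61.93, 1/pi, sqrt(6)/6,12/19,7/pi, sqrt( 6 ), pi,sqrt( 11 ),35,  51, 72,77]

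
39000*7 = 273000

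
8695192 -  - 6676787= 15371979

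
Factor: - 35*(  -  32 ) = 2^5*5^1*7^1 = 1120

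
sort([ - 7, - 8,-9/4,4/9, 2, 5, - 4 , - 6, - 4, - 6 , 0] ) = [ - 8 ,-7, - 6, - 6, - 4, - 4 , - 9/4,0,4/9, 2,5]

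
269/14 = 19+ 3/14 = 19.21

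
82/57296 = 41/28648 =0.00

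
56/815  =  56/815 = 0.07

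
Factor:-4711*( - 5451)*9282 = 238358613402  =  2^1*3^2*7^2*13^1*17^1 * 23^1*79^1*673^1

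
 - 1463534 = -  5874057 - -4410523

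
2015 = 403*5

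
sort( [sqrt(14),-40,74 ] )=[-40, sqrt( 14) , 74] 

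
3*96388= 289164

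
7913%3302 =1309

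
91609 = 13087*7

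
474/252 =79/42 = 1.88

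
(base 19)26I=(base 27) 14h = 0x356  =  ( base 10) 854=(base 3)1011122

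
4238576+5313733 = 9552309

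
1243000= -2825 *( - 440 ) 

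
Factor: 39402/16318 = 99/41 = 3^2*11^1 * 41^(-1 ) 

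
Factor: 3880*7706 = 29899280=2^4 * 5^1*  97^1* 3853^1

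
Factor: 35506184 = 2^3*7^2*53^1*1709^1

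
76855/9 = 8539  +  4/9 = 8539.44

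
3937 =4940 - 1003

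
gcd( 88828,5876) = 4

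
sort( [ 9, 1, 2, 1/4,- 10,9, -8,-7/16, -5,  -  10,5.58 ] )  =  [ - 10, - 10, - 8, - 5, -7/16,1/4,1, 2  ,  5.58,  9,9] 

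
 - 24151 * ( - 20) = 483020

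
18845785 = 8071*2335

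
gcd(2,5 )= 1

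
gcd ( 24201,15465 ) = 3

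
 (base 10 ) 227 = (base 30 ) 7H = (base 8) 343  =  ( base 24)9B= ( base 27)8B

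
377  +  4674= 5051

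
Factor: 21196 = 2^2*7^1*757^1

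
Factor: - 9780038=  -  2^1*4890019^1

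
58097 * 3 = 174291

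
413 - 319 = 94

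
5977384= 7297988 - 1320604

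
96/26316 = 8/2193 = 0.00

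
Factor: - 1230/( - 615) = 2^1 = 2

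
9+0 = 9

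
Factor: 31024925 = 5^2*29^1*42793^1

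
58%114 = 58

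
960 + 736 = 1696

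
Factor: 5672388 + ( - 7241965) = - 37^1*59^1*719^1 = -  1569577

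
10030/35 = 286 + 4/7 = 286.57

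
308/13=308/13 = 23.69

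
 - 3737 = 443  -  4180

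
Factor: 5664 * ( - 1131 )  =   - 6405984  =  - 2^5*3^2*13^1*29^1*59^1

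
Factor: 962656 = 2^5*67^1*449^1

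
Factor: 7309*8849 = 64677341  =  7309^1*8849^1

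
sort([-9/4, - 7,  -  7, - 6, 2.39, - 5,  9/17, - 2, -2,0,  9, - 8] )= [ - 8,-7, - 7, -6,-5, - 9/4, - 2, - 2, 0,  9/17, 2.39, 9] 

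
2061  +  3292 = 5353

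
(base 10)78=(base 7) 141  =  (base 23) 39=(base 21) 3f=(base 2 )1001110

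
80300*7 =562100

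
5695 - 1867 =3828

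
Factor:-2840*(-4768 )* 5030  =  2^9*5^2 * 71^1*149^1*503^1 = 68111833600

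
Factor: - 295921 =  - 223^1*1327^1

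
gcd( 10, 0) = 10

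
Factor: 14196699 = 3^2  *  11^1 * 143401^1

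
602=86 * 7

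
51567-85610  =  -34043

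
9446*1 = 9446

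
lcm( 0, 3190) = 0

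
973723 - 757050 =216673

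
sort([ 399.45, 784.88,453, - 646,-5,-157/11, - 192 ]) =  [ - 646, - 192, - 157/11, - 5  ,  399.45, 453, 784.88 ] 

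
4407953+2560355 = 6968308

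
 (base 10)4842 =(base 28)64Q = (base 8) 11352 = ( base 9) 6570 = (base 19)d7g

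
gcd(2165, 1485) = 5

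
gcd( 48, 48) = 48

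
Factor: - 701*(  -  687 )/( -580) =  - 481587/580 = -  2^(  -  2)*3^1*5^(  -  1 )*29^ ( - 1 )*229^1*701^1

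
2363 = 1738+625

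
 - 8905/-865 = 1781/173 = 10.29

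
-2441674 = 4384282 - 6825956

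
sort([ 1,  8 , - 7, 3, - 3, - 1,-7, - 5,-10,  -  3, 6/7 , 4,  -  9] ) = [-10,-9, - 7,-7, - 5,-3, - 3,  -  1,6/7,  1,3,4,8 ]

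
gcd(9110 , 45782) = 2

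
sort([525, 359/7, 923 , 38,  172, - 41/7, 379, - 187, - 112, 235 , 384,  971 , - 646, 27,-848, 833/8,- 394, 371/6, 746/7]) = [ - 848, - 646, - 394, - 187, - 112,- 41/7,27, 38,  359/7, 371/6, 833/8,  746/7, 172, 235,379 , 384, 525,923,971 ]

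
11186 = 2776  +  8410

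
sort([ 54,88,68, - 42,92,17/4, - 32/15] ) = [ - 42, - 32/15,17/4,54 , 68, 88,92]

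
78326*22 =1723172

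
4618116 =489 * 9444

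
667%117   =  82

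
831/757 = 1+ 74/757 = 1.10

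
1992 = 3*664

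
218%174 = 44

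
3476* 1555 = 5405180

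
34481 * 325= 11206325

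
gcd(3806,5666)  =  2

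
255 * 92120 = 23490600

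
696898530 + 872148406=1569046936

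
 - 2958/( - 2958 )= 1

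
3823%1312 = 1199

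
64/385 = 64/385 = 0.17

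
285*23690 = 6751650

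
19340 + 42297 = 61637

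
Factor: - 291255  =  -3^1*5^1*19417^1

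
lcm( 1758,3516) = 3516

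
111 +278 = 389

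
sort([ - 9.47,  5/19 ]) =[ - 9.47,5/19]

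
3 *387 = 1161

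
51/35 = 51/35 = 1.46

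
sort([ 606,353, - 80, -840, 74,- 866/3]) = [ - 840, - 866/3, -80, 74,353, 606 ]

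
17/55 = 17/55 = 0.31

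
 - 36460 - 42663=-79123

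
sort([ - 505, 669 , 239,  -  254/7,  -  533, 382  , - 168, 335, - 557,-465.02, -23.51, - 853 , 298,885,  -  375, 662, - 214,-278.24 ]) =[ - 853, - 557, - 533, - 505, - 465.02  , - 375,- 278.24, - 214, - 168 , - 254/7, - 23.51 , 239, 298,  335,382, 662, 669, 885 ] 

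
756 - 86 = 670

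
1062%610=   452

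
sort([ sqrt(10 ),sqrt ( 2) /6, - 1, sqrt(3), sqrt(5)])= [ - 1,sqrt(2) /6,sqrt(3)  ,  sqrt( 5), sqrt( 10)]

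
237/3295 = 237/3295 = 0.07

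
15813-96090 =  - 80277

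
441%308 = 133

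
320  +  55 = 375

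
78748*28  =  2204944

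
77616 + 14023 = 91639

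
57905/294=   196+281/294=196.96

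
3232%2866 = 366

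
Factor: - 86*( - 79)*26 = 2^2*13^1 *43^1*79^1= 176644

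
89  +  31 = 120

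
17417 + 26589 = 44006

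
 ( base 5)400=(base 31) 37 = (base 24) 44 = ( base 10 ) 100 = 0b1100100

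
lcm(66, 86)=2838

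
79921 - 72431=7490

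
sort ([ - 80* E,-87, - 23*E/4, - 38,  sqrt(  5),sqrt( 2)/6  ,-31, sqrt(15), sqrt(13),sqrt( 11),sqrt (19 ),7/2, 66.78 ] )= [-80*E,-87,  -  38, - 31, - 23*E/4,sqrt( 2)/6, sqrt( 5 ), sqrt ( 11 ), 7/2,  sqrt( 13), sqrt( 15), sqrt (19 ),66.78 ]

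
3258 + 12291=15549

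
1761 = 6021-4260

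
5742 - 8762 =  - 3020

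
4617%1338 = 603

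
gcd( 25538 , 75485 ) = 1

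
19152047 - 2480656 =16671391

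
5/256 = 5/256 = 0.02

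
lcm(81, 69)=1863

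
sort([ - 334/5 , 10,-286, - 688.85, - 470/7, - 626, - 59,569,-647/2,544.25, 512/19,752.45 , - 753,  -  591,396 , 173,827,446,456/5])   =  [ - 753,  -  688.85, -626, -591, - 647/2, - 286, - 470/7, - 334/5,  -  59, 10,512/19,456/5,173,  396, 446,544.25, 569,752.45, 827]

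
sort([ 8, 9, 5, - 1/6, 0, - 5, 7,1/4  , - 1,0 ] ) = [-5, - 1,-1/6 , 0,0,1/4 , 5 , 7 , 8,9] 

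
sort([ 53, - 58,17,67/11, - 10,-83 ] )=[ - 83,- 58,-10,67/11,  17, 53 ] 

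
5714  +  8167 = 13881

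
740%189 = 173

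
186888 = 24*7787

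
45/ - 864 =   -  5/96 = -0.05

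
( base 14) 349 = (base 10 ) 653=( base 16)28d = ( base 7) 1622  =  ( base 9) 805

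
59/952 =59/952 = 0.06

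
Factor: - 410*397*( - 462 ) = 75199740 = 2^2*3^1 *5^1*7^1*11^1 * 41^1*397^1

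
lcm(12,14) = 84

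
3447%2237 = 1210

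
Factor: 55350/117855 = 2^1*3^ (-2)*5^1*41^1*97^( - 1 )  =  410/873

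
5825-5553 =272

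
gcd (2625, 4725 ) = 525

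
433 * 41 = 17753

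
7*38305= 268135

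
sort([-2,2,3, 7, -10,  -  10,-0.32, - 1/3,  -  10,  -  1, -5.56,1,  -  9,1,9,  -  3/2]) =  [ - 10, - 10, - 10, - 9,-5.56, - 2, - 3/2, - 1, - 1/3,  -  0.32,1, 1 , 2, 3,7,  9 ] 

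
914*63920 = 58422880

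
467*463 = 216221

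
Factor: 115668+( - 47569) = 68099 = 68099^1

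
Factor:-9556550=-2^1 * 5^2 * 17^1*11243^1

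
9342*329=3073518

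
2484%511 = 440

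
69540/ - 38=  - 1830 + 0/1 = - 1830.00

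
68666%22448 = 1322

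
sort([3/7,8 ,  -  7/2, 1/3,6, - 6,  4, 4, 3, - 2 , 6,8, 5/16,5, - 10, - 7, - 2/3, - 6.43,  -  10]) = [ - 10,-10, - 7, - 6.43, - 6, - 7/2,  -  2,  -  2/3, 5/16, 1/3, 3/7, 3, 4, 4, 5, 6,6,8, 8 ] 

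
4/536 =1/134=0.01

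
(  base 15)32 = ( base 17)2D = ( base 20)27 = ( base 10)47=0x2f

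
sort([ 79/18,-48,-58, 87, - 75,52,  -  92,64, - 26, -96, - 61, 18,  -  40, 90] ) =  [ - 96, - 92, - 75, - 61, - 58, - 48, - 40, - 26,79/18, 18, 52,64, 87,90]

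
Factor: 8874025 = 5^2 * 354961^1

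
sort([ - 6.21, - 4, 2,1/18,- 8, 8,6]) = [ - 8, - 6.21, - 4 , 1/18, 2,6,8]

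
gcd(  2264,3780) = 4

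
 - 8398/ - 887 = 9+415/887 = 9.47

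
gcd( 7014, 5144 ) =2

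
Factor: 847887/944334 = 2^( - 1 ) * 3^( - 1 )*23^( - 1 )*233^1*1213^1*2281^( - 1 ) = 282629/314778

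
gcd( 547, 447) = 1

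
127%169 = 127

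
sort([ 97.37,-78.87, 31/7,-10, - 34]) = [ -78.87,-34, - 10,31/7, 97.37]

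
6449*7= 45143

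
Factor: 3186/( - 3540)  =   - 9/10 = - 2^( - 1)*3^2*5^(  -  1)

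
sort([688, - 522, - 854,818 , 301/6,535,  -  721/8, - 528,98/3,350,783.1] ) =[  -  854,-528,- 522, - 721/8 , 98/3, 301/6,350,535,688,783.1,818 ] 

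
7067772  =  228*30999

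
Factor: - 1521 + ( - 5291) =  -2^2*13^1 * 131^1 = - 6812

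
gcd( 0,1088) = 1088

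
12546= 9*1394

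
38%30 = 8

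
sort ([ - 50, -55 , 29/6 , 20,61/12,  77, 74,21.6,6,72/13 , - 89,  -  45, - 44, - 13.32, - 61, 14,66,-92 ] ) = [-92, - 89, - 61, - 55, - 50, - 45,-44,- 13.32,29/6,61/12,72/13,6,14,20, 21.6, 66,74,77 ]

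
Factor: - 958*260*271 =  - 67500680=- 2^3*5^1*13^1*271^1*479^1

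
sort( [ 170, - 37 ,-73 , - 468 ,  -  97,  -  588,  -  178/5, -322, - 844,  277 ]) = [  -  844 ,-588, - 468, -322,  -  97, - 73, - 37, - 178/5, 170,277 ]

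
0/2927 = 0=0.00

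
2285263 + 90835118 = 93120381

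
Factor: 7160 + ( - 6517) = 643 = 643^1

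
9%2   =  1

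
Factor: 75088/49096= 2^1 *13^1*17^( - 1) = 26/17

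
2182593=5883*371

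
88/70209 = 88/70209 = 0.00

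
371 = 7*53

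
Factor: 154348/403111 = 2^2*47^1*491^( - 1 ) = 188/491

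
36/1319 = 36/1319 = 0.03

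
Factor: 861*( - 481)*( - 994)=411656154= 2^1 * 3^1*7^2*13^1*37^1* 41^1 * 71^1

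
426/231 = 142/77 = 1.84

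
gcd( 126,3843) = 63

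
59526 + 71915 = 131441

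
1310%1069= 241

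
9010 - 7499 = 1511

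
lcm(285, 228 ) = 1140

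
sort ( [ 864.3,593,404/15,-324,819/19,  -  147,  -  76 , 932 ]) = [- 324 , - 147, - 76, 404/15 , 819/19, 593, 864.3, 932]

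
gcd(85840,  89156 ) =4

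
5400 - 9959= -4559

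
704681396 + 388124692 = 1092806088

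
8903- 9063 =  - 160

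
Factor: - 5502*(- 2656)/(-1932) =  - 173968/23 = - 2^4*23^( - 1)*83^1*131^1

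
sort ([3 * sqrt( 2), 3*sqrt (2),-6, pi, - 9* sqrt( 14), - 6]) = [ - 9 * sqrt(14 ), - 6, - 6,pi, 3*sqrt( 2 ),3  *sqrt( 2)] 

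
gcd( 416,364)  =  52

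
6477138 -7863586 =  - 1386448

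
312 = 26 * 12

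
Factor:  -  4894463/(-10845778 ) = 2^( - 1)*7^2*59^1* 1367^( - 1)*1693^1 * 3967^( - 1 ) 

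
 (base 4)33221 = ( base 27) 1A2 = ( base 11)830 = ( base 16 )3e9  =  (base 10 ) 1001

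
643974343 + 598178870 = 1242153213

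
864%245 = 129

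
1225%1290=1225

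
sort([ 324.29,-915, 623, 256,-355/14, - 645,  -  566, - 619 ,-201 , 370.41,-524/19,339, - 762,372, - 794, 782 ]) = [- 915, - 794, - 762,- 645, - 619,-566 ,-201,-524/19,  -  355/14  ,  256, 324.29 , 339, 370.41,372, 623,  782 ]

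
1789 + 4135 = 5924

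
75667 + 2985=78652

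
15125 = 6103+9022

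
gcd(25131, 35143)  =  1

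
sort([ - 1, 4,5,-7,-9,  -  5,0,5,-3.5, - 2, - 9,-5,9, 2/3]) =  [ - 9,- 9,-7, - 5,-5, -3.5, - 2, - 1,0,2/3 , 4, 5,5,9] 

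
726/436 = 1+145/218 = 1.67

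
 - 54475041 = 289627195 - 344102236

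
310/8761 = 310/8761 = 0.04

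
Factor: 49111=67^1*733^1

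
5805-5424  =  381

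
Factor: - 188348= -2^2*47087^1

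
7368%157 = 146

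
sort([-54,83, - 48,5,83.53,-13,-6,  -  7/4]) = [ - 54, - 48, - 13, -6,-7/4,5,83,83.53]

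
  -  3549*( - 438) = 1554462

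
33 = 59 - 26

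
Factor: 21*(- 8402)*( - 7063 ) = 1246209846  =  2^1*3^1 * 7^2*1009^1*4201^1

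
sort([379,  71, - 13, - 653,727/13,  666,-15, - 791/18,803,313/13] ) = [ -653, - 791/18, - 15, -13, 313/13, 727/13,71,379,666, 803] 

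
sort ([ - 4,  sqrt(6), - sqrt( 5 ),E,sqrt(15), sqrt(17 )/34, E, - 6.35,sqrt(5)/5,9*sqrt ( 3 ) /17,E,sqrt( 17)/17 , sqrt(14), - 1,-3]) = [ - 6.35, - 4,-3, - sqrt( 5 ), - 1,sqrt(17)/34,sqrt(17 )/17,sqrt(5) /5, 9 * sqrt(3)/17,sqrt( 6),E, E, E, sqrt( 14 ),sqrt (15 )]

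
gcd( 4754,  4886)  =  2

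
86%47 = 39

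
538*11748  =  6320424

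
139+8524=8663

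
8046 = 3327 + 4719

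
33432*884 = 29553888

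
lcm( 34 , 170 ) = 170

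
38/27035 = 38/27035 = 0.00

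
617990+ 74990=692980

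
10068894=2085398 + 7983496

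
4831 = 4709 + 122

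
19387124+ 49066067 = 68453191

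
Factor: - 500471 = - 500471^1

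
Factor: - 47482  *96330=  -4573941060  =  - 2^2*3^1*5^1*13^2* 19^1 * 23741^1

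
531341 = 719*739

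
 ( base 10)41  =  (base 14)2D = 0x29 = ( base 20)21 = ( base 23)1i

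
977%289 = 110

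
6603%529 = 255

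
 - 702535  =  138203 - 840738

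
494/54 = 9 +4/27 = 9.15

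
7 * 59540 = 416780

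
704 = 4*176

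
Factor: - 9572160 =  - 2^6*3^1 * 5^1*13^2*59^1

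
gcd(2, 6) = 2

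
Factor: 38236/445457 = 2^2*11^2*79^1*307^( - 1) * 1451^( - 1)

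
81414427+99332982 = 180747409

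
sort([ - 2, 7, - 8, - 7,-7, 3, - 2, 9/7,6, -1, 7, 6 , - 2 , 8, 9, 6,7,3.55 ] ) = [ - 8, - 7,-7, - 2,-2, - 2 , - 1  ,  9/7,3,3.55, 6, 6, 6, 7, 7, 7, 8 , 9 ] 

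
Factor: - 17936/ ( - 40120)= 38/85 = 2^1*5^( - 1 ) * 17^(-1) * 19^1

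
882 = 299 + 583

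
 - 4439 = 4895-9334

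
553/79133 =553/79133 = 0.01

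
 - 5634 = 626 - 6260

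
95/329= 95/329 = 0.29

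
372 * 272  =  101184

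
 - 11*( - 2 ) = 22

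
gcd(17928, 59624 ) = 8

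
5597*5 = 27985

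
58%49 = 9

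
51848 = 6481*8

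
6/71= 6/71 = 0.08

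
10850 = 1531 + 9319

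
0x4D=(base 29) 2J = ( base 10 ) 77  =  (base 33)2B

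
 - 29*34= -986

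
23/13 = 1 + 10/13 = 1.77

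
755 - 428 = 327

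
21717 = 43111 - 21394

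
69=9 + 60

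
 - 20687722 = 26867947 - 47555669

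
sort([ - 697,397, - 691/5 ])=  [  -  697,-691/5 , 397 ]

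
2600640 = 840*3096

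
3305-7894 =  - 4589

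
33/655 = 33/655= 0.05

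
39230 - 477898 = - 438668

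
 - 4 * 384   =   - 1536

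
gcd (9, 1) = 1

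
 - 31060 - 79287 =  - 110347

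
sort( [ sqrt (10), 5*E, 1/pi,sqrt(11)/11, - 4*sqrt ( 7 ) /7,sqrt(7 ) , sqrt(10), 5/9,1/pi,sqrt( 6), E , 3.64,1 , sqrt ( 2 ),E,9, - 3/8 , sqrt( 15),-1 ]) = [ - 4*sqrt(7 ) /7, - 1, - 3/8 , sqrt( 11)/11,1/pi, 1/pi,5/9,1, sqrt(2), sqrt ( 6), sqrt(7 ), E, E , sqrt( 10 ), sqrt( 10),3.64 , sqrt(15 ), 9,5*E]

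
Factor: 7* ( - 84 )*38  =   - 22344=-2^3*3^1*7^2 * 19^1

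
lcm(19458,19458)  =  19458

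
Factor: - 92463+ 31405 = -2^1*30529^1 = - 61058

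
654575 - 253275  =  401300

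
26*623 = 16198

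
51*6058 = 308958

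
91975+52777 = 144752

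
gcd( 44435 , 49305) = 5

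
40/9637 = 40/9637 =0.00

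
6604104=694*9516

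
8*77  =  616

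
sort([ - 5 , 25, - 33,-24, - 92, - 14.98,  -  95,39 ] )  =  [  -  95  , - 92,-33, - 24, - 14.98 , - 5 , 25 , 39 ]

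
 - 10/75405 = - 1+15079/15081 = - 0.00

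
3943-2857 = 1086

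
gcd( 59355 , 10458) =9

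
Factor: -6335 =-5^1 * 7^1*181^1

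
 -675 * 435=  - 293625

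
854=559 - -295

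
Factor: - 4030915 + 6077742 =2046827 = 2046827^1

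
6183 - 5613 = 570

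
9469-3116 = 6353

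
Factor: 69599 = 79^1*881^1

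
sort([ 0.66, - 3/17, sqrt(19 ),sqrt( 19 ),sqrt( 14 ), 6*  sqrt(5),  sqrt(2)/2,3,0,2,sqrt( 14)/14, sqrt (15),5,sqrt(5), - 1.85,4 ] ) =[ - 1.85, -3/17,0,sqrt (14 )/14,0.66, sqrt( 2)/2,2,sqrt (5), 3, sqrt(14 ),sqrt( 15 ),4, sqrt( 19), sqrt(19),5,6*sqrt( 5)]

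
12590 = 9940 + 2650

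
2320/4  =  580=580.00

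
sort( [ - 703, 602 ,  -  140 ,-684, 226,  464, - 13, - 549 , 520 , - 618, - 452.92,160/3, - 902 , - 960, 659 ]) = [ - 960,  -  902, - 703, - 684, - 618 ,-549, - 452.92, - 140 ,  -  13,160/3, 226,464, 520, 602, 659]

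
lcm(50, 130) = 650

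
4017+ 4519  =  8536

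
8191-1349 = 6842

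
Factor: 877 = 877^1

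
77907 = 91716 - 13809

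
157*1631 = 256067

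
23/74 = 23/74 = 0.31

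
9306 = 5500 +3806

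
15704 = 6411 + 9293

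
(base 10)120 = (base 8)170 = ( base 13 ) 93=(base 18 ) 6C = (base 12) A0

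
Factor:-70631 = -11^1*6421^1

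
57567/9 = 19189/3 = 6396.33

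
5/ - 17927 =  - 1+17922/17927  =  - 0.00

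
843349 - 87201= 756148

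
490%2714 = 490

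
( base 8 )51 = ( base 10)41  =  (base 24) 1H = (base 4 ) 221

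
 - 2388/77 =-32+ 76/77 = - 31.01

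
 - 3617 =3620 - 7237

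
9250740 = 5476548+3774192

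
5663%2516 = 631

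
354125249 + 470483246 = 824608495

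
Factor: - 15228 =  - 2^2*3^4*47^1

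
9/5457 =3/1819 = 0.00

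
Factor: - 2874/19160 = -3/20 =-2^ ( - 2 )*3^1 * 5^( - 1 )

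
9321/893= 10 + 391/893 =10.44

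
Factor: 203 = 7^1 * 29^1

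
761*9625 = 7324625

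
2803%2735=68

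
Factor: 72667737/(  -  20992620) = -24222579/6997540 = - 2^( - 2)*3^1*5^( - 1)*11^(-1)*17^( - 1) * 911^1*1871^( - 1 )*8863^1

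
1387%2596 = 1387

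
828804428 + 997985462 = 1826789890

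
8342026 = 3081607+5260419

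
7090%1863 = 1501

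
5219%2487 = 245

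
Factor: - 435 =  - 3^1 * 5^1*29^1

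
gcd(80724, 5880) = 84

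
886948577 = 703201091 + 183747486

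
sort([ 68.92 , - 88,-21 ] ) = [-88,  -  21,68.92 ] 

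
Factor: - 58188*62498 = - 3636633624 = - 2^3*3^1  *  13^1*373^1 * 31249^1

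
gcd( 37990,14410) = 1310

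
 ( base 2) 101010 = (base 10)42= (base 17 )28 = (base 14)30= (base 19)24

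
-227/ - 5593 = 227/5593  =  0.04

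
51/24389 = 51/24389 = 0.00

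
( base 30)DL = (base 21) JC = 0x19B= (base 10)411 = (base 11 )344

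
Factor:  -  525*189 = - 99225 = - 3^4*5^2*7^2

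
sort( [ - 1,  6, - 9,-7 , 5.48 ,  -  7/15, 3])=[ - 9, - 7 ,-1, - 7/15,3,5.48 , 6] 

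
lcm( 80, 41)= 3280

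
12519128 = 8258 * 1516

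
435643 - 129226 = 306417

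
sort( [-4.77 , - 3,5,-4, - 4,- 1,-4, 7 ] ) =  [ - 4.77 , - 4, - 4, - 4, - 3, - 1 , 5,7]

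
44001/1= 44001= 44001.00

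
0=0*980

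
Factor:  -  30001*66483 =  - 3^2*19^1*83^1*89^1*1579^1 = - 1994556483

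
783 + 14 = 797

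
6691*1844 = 12338204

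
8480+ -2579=5901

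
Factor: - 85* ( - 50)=4250 = 2^1*5^3*17^1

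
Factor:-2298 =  - 2^1*3^1 * 383^1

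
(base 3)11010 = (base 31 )3i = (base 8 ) 157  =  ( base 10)111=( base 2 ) 1101111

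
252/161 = 1 + 13/23 = 1.57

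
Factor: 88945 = 5^1*17789^1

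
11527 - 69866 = - 58339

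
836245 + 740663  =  1576908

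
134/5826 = 67/2913 = 0.02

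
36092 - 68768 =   -  32676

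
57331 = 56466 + 865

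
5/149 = 5/149   =  0.03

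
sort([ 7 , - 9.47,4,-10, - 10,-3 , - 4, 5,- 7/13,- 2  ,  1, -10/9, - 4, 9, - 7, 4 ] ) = [ - 10, - 10,  -  9.47, - 7,  -  4,-4, - 3 , - 2,  -  10/9, - 7/13 , 1 , 4 , 4, 5, 7, 9 ]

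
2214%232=126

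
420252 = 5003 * 84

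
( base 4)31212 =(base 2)1101100110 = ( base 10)870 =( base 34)pk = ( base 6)4010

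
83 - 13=70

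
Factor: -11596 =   -  2^2*13^1*223^1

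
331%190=141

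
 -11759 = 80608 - 92367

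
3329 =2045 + 1284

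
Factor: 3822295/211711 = 5^1*211711^( - 1 )*764459^1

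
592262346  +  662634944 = 1254897290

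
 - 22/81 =  -  1 + 59/81 = - 0.27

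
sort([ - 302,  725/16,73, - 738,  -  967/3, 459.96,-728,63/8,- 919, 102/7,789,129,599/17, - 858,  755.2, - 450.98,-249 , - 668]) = [ - 919, - 858, - 738, - 728,-668, - 450.98,-967/3, - 302,  -  249, 63/8,102/7,  599/17 , 725/16, 73,129,459.96,755.2, 789]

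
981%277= 150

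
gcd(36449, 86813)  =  1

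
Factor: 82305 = 3^2*5^1*31^1*59^1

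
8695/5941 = 8695/5941  =  1.46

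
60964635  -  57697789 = 3266846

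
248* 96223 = 23863304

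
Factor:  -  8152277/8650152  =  - 1164611/1235736= -2^( - 3 )*3^( - 4)*7^1* 29^1*1907^( - 1 )*5737^1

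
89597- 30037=59560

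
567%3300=567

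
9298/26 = 4649/13=357.62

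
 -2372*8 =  - 18976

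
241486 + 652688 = 894174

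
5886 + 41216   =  47102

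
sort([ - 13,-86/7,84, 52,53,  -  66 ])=[ - 66, - 13,-86/7,52,53,84]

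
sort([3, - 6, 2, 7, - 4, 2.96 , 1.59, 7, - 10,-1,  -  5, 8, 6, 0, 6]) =[ - 10, - 6 , - 5, - 4, - 1,0,  1.59, 2, 2.96,3, 6,  6,7, 7,8]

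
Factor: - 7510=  - 2^1 * 5^1* 751^1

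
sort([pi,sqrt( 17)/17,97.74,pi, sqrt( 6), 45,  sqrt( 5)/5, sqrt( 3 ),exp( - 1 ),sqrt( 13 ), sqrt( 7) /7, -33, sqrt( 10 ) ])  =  [  -  33, sqrt( 17 ) /17 , exp(-1), sqrt( 7 ) /7,sqrt( 5 ) /5, sqrt ( 3 ), sqrt( 6), pi,pi, sqrt( 10),sqrt ( 13 ), 45, 97.74]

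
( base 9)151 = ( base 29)4B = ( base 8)177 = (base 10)127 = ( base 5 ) 1002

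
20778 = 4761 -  - 16017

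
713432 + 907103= 1620535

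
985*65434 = 64452490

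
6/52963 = 6/52963  =  0.00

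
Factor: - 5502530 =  - 2^1*5^1*11^1*50023^1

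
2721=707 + 2014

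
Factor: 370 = 2^1*5^1*37^1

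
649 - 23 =626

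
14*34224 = 479136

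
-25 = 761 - 786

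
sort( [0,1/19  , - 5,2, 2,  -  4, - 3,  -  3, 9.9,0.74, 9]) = [ - 5, - 4, - 3,-3, 0, 1/19, 0.74,2, 2, 9,9.9]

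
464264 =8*58033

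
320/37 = 8+24/37= 8.65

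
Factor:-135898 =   -  2^1*7^1*17^1*571^1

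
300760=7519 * 40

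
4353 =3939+414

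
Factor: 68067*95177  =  3^3 * 2521^1*95177^1 =6478412859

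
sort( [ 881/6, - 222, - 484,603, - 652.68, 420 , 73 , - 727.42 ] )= [ - 727.42, - 652.68, - 484, - 222,73,881/6,420,603]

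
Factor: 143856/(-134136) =-74/69 = -2^1*3^(-1) *23^( - 1 )*37^1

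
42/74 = 21/37 = 0.57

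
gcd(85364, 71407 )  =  1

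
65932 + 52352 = 118284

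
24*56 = 1344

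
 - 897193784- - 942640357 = 45446573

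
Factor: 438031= 11^1 * 39821^1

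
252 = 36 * 7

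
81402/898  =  90+291/449 = 90.65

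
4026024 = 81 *49704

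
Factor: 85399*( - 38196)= - 3261900204 = -2^2*3^2*23^1*47^1*79^1*1061^1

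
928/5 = 185 +3/5 = 185.60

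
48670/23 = 48670/23 = 2116.09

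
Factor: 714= 2^1*3^1*7^1*17^1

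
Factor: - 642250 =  - 2^1 * 5^3*7^1*367^1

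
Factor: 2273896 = 2^3 *284237^1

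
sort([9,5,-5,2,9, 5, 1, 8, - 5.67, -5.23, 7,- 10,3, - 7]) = [ - 10,-7, - 5.67,-5.23, - 5, 1, 2, 3,5,5, 7, 8,9,9 ]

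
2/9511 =2/9511 = 0.00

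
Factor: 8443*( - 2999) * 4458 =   -  112879043106 = - 2^1 *3^1*743^1*2999^1*8443^1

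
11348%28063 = 11348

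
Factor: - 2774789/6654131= - 11^ (-1 )  *  23^1*157^( - 1)*223^1 * 541^1*3853^( - 1) 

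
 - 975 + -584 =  -1559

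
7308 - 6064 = 1244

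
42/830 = 21/415 = 0.05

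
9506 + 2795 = 12301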